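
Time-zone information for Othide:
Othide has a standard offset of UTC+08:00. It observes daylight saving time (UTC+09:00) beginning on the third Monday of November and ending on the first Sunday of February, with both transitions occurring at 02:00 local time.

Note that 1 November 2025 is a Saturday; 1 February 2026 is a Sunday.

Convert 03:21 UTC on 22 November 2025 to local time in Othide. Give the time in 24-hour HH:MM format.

1 November 2025 is a Saturday, so the first Monday is November 3 and the third is November 17.
1 February 2026 is a Sunday, so the first Sunday is February 1.
At the standard offset (UTC+08:00), 03:21 UTC + 8h = 11:21 Othide standard time.
The standard-time date in Othide, 22 November 2025, falls between 17 November 2025 and 1 February 2026, so daylight saving is in effect and Othide is at UTC+09:00.
03:21 UTC + 9h = 12:21 local.

12:21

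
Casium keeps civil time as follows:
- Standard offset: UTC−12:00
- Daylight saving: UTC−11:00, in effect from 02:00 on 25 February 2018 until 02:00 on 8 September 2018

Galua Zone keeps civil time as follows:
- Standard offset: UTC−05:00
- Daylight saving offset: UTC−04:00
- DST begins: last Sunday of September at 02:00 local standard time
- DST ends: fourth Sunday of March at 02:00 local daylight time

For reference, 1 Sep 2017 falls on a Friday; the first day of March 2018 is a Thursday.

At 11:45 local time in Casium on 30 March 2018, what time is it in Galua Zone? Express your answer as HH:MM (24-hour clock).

Daylight saving runs 25 February – 8 September; 30 March 2018 is inside that window, so Casium is at UTC−11:00.
11:45 Casium + 11h = 22:45 UTC.
1 September 2017 is a Friday, so Sundays fall on 3, 10, 17, 24; the last is September 24.
1 March 2018 is a Thursday, so the first Sunday is March 4 and the fourth is March 25.
At the standard offset (UTC−05:00), 22:45 UTC − 5h = 17:45 Galua Zone standard time.
The standard-time date in Galua Zone, 30 March 2018, is outside the daylight-saving period (24 September 2017 – 25 March 2018), so Galua Zone is on standard time, UTC−05:00.
22:45 UTC − 5h = 17:45 Galua Zone.

17:45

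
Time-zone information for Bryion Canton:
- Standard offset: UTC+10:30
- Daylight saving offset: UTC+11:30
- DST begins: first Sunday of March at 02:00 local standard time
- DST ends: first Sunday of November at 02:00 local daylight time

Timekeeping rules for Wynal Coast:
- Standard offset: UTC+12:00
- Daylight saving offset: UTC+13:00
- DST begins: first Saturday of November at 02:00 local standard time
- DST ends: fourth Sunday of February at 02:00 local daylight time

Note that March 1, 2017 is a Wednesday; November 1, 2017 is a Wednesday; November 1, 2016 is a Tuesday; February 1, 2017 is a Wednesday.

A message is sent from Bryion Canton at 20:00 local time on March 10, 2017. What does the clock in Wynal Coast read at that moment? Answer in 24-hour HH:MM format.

1 March 2017 is a Wednesday, so the first Sunday is March 5.
1 November 2017 is a Wednesday, so the first Sunday is November 5.
Daylight saving runs 5 March – 5 November; March 10, 2017 is inside that window, so Bryion Canton is at UTC+11:30.
20:00 Bryion Canton − 11h30m = 08:30 UTC.
1 November 2016 is a Tuesday, so the first Saturday is November 5.
1 February 2017 is a Wednesday, so the first Sunday is February 5 and the fourth is February 26.
At the standard offset (UTC+12:00), 08:30 UTC + 12h = 20:30 Wynal Coast standard time.
The standard-time date in Wynal Coast, March 10, 2017, does not fall between 5 November 2016 and 26 February 2017, so daylight saving is not in effect and Wynal Coast is at UTC+12:00.
08:30 UTC + 12h = 20:30 Wynal Coast.

20:30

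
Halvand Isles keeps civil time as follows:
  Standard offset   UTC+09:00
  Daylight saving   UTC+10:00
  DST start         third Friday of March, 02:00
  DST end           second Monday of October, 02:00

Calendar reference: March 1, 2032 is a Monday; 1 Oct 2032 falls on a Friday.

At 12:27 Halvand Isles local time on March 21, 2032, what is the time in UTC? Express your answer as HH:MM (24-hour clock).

1 March 2032 is a Monday, so the first Friday is March 5 and the third is March 19.
1 October 2032 is a Friday, so the first Monday is October 4 and the second is October 11.
March 21, 2032 falls between 19 March and 11 October, so daylight saving is in effect and Halvand Isles is at UTC+10:00.
12:27 local − 10h = 02:27 UTC.

02:27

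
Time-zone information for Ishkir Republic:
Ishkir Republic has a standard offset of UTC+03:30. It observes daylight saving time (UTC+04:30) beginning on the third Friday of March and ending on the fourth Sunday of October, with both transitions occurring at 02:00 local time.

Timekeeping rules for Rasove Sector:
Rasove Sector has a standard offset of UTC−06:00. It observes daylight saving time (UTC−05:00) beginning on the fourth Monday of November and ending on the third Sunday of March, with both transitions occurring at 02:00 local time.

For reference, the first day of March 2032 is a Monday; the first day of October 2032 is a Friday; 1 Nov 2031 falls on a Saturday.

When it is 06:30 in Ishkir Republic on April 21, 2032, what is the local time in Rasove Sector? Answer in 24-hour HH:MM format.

20:00

1 March 2032 is a Monday, so the first Friday is March 5 and the third is March 19.
1 October 2032 is a Friday, so the first Sunday is October 3 and the fourth is October 24.
Daylight saving runs 19 March – 24 October; April 21, 2032 is inside that window, so Ishkir Republic is at UTC+04:30.
06:30 Ishkir Republic − 4h30m = 02:00 UTC.
1 November 2031 is a Saturday, so the first Monday is November 3 and the fourth is November 24.
1 March 2032 is a Monday, so the first Sunday is March 7 and the third is March 21.
At the standard offset (UTC−06:00), 02:00 UTC − 6h = 20:00 Rasove Sector standard time (rolling into the previous day, 20 April 2032).
The standard-time date in Rasove Sector, April 20, 2032, is outside the daylight-saving period (24 November 2031 – 21 March 2032), so Rasove Sector is on standard time, UTC−06:00.
02:00 UTC − 6h = 20:00 Rasove Sector (rolling into the previous day, 20 April 2032).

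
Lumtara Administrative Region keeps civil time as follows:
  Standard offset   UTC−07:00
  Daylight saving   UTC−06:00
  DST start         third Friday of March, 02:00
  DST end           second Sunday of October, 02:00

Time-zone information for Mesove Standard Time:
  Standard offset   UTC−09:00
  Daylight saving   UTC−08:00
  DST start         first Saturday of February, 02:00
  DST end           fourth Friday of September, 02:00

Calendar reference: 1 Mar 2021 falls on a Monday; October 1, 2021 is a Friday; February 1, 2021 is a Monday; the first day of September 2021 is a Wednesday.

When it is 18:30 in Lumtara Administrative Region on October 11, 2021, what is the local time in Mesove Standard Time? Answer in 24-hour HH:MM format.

16:30

1 March 2021 is a Monday, so the first Friday is March 5 and the third is March 19.
1 October 2021 is a Friday, so the first Sunday is October 3 and the second is October 10.
October 11, 2021 does not fall between 19 March and 10 October, so daylight saving is not in effect and Lumtara Administrative Region is at UTC−07:00.
18:30 Lumtara Administrative Region + 7h = 01:30 UTC (rolling into the next day, 12 October 2021).
1 February 2021 is a Monday, so the first Saturday is February 6.
1 September 2021 is a Wednesday, so the first Friday is September 3 and the fourth is September 24.
At the standard offset (UTC−09:00), 01:30 UTC − 9h = 16:30 Mesove Standard Time standard time (rolling into the previous day, 11 October 2021).
The standard-time date in Mesove Standard Time, October 11, 2021, does not fall between 6 February and 24 September, so daylight saving is not in effect and Mesove Standard Time is at UTC−09:00.
01:30 UTC − 9h = 16:30 Mesove Standard Time (rolling into the previous day, 11 October 2021).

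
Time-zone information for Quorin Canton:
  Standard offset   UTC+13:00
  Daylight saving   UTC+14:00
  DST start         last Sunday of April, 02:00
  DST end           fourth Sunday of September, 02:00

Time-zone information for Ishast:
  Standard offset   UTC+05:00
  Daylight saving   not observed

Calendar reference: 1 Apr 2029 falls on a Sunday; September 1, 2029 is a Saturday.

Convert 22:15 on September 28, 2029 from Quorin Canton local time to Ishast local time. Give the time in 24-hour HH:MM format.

14:15

1 April 2029 is a Sunday, so Sundays fall on 1, 8, 15, 22, 29; the last is April 29.
1 September 2029 is a Saturday, so the first Sunday is September 2 and the fourth is September 23.
Daylight saving runs 29 April – 23 September; September 28, 2029 is outside that window, so Quorin Canton is on standard time at UTC+13:00.
22:15 Quorin Canton − 13h = 09:15 UTC.
Ishast has no daylight saving, so its offset is UTC+05:00 year-round.
09:15 UTC + 5h = 14:15 Ishast.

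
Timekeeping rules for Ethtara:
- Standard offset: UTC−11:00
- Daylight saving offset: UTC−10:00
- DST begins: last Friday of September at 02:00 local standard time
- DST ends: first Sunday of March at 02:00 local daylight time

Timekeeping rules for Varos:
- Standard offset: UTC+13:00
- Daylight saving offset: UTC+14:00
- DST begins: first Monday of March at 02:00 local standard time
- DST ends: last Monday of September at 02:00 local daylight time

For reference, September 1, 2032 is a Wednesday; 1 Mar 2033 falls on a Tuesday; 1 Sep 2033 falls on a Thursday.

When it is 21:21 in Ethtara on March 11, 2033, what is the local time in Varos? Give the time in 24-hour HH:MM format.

22:21

1 September 2032 is a Wednesday, so Fridays fall on 3, 10, 17, 24; the last is September 24.
1 March 2033 is a Tuesday, so the first Sunday is March 6.
March 11, 2033 is outside the daylight-saving period (24 September 2032 – 6 March 2033), so Ethtara is on standard time, UTC−11:00.
21:21 Ethtara + 11h = 08:21 UTC (rolling into the next day, 12 March 2033).
1 March 2033 is a Tuesday, so the first Monday is March 7.
1 September 2033 is a Thursday, so Mondays fall on 5, 12, 19, 26; the last is September 26.
At the standard offset (UTC+13:00), 08:21 UTC + 13h = 21:21 Varos standard time.
The standard-time date in Varos, March 12, 2033, falls between 7 March and 26 September, so daylight saving is in effect and Varos is at UTC+14:00.
08:21 UTC + 14h = 22:21 Varos.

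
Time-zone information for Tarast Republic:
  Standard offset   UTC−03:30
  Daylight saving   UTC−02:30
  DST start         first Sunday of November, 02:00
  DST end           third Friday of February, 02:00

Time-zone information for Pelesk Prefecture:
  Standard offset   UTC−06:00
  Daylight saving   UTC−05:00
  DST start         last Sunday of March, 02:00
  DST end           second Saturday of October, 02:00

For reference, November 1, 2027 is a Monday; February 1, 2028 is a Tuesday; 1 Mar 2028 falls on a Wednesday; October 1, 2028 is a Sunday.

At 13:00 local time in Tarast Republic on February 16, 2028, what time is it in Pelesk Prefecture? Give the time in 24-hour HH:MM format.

09:30

1 November 2027 is a Monday, so the first Sunday is November 7.
1 February 2028 is a Tuesday, so the first Friday is February 4 and the third is February 18.
February 16, 2028 falls between 7 November 2027 and 18 February 2028, so daylight saving is in effect and Tarast Republic is at UTC−02:30.
13:00 Tarast Republic + 2h30m = 15:30 UTC.
1 March 2028 is a Wednesday, so Sundays fall on 5, 12, 19, 26; the last is March 26.
1 October 2028 is a Sunday, so the first Saturday is October 7 and the second is October 14.
At the standard offset (UTC−06:00), 15:30 UTC − 6h = 09:30 Pelesk Prefecture standard time.
The standard-time date in Pelesk Prefecture, February 16, 2028, does not fall between 26 March and 14 October, so daylight saving is not in effect and Pelesk Prefecture is at UTC−06:00.
15:30 UTC − 6h = 09:30 Pelesk Prefecture.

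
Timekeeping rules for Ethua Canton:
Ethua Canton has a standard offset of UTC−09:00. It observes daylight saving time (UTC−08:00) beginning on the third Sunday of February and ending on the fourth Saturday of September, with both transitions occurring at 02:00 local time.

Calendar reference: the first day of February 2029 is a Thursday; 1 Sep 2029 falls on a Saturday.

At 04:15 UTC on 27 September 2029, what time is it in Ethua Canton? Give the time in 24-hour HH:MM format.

1 February 2029 is a Thursday, so the first Sunday is February 4 and the third is February 18.
1 September 2029 is a Saturday, so the first Saturday is September 1 and the fourth is September 22.
At the standard offset (UTC−09:00), 04:15 UTC − 9h = 19:15 Ethua Canton standard time (rolling into the previous day, 26 September 2029).
The standard-time date in Ethua Canton, 26 September 2029, is outside the daylight-saving period (18 February – 22 September), so Ethua Canton is on standard time, UTC−09:00.
04:15 UTC − 9h = 19:15 local (rolling into the previous day, 26 September 2029).

19:15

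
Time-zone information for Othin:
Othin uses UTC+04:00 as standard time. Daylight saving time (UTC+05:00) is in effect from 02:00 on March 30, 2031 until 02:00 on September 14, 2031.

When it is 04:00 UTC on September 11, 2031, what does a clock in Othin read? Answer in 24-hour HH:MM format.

At the standard offset (UTC+04:00), 04:00 UTC + 4h = 08:00 Othin standard time.
Daylight saving runs 30 March – 14 September; the standard-time date in Othin, September 11, 2031, is inside that window, so Othin is at UTC+05:00.
04:00 UTC + 5h = 09:00 local.

09:00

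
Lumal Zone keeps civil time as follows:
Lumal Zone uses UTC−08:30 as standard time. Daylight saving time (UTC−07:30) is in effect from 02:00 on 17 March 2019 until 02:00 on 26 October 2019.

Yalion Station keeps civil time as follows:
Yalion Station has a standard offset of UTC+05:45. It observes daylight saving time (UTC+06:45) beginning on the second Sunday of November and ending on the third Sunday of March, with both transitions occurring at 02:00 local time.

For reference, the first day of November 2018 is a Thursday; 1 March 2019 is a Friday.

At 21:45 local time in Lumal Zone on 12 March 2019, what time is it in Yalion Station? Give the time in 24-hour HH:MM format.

12 March 2019 does not fall between 17 March and 26 October, so daylight saving is not in effect and Lumal Zone is at UTC−08:30.
21:45 Lumal Zone + 8h30m = 06:15 UTC (rolling into the next day, 13 March 2019).
1 November 2018 is a Thursday, so the first Sunday is November 4 and the second is November 11.
1 March 2019 is a Friday, so the first Sunday is March 3 and the third is March 17.
At the standard offset (UTC+05:45), 06:15 UTC + 5h45m = 12:00 Yalion Station standard time.
Daylight saving runs 11 November 2018 – 17 March 2019; the standard-time date in Yalion Station, 13 March 2019, is inside that window, so Yalion Station is at UTC+06:45.
06:15 UTC + 6h45m = 13:00 Yalion Station.

13:00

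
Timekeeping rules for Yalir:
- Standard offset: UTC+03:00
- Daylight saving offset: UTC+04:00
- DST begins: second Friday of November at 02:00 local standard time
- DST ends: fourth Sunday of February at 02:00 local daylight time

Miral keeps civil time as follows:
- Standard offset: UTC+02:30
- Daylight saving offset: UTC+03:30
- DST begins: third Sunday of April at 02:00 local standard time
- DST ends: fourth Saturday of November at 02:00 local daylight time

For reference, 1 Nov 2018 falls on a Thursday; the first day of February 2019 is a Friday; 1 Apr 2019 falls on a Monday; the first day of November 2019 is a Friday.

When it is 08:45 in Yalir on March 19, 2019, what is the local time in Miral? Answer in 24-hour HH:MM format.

08:15

1 November 2018 is a Thursday, so the first Friday is November 2 and the second is November 9.
1 February 2019 is a Friday, so the first Sunday is February 3 and the fourth is February 24.
March 19, 2019 does not fall between 9 November 2018 and 24 February 2019, so daylight saving is not in effect and Yalir is at UTC+03:00.
08:45 Yalir − 3h = 05:45 UTC.
1 April 2019 is a Monday, so the first Sunday is April 7 and the third is April 21.
1 November 2019 is a Friday, so the first Saturday is November 2 and the fourth is November 23.
At the standard offset (UTC+02:30), 05:45 UTC + 2h30m = 08:15 Miral standard time.
The standard-time date in Miral, March 19, 2019, does not fall between 21 April and 23 November, so daylight saving is not in effect and Miral is at UTC+02:30.
05:45 UTC + 2h30m = 08:15 Miral.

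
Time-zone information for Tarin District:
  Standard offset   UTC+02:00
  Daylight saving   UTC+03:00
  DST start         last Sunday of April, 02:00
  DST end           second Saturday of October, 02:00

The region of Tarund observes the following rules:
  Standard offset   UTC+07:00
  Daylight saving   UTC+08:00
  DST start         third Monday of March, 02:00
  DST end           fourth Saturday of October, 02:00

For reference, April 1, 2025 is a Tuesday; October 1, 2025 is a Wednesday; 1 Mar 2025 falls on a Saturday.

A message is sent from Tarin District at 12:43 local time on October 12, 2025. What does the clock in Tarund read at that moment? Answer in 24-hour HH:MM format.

1 April 2025 is a Tuesday, so Sundays fall on 6, 13, 20, 27; the last is April 27.
1 October 2025 is a Wednesday, so the first Saturday is October 4 and the second is October 11.
October 12, 2025 does not fall between 27 April and 11 October, so daylight saving is not in effect and Tarin District is at UTC+02:00.
12:43 Tarin District − 2h = 10:43 UTC.
1 March 2025 is a Saturday, so the first Monday is March 3 and the third is March 17.
1 October 2025 is a Wednesday, so the first Saturday is October 4 and the fourth is October 25.
At the standard offset (UTC+07:00), 10:43 UTC + 7h = 17:43 Tarund standard time.
The standard-time date in Tarund, October 12, 2025, lies within the daylight-saving period (17 March – 25 October), so Tarund is on daylight time, UTC+08:00.
10:43 UTC + 8h = 18:43 Tarund.

18:43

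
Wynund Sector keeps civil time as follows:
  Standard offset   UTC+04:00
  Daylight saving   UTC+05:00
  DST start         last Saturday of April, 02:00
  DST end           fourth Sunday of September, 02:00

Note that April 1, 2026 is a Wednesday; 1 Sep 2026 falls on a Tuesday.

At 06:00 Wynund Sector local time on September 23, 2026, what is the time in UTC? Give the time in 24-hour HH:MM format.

1 April 2026 is a Wednesday, so Saturdays fall on 4, 11, 18, 25; the last is April 25.
1 September 2026 is a Tuesday, so the first Sunday is September 6 and the fourth is September 27.
September 23, 2026 lies within the daylight-saving period (25 April – 27 September), so Wynund Sector is on daylight time, UTC+05:00.
06:00 local − 5h = 01:00 UTC.

01:00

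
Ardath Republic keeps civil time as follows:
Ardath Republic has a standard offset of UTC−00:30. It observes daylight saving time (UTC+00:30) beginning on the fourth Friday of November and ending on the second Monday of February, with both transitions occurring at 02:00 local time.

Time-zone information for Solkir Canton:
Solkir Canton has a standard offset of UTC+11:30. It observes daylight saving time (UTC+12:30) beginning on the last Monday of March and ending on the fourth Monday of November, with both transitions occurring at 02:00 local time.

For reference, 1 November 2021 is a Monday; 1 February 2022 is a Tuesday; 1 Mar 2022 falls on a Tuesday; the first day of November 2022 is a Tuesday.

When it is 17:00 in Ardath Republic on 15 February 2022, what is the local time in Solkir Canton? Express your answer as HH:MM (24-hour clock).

05:00

1 November 2021 is a Monday, so the first Friday is November 5 and the fourth is November 26.
1 February 2022 is a Tuesday, so the first Monday is February 7 and the second is February 14.
15 February 2022 does not fall between 26 November 2021 and 14 February 2022, so daylight saving is not in effect and Ardath Republic is at UTC−00:30.
17:00 Ardath Republic + 0h30m = 17:30 UTC.
1 March 2022 is a Tuesday, so Mondays fall on 7, 14, 21, 28; the last is March 28.
1 November 2022 is a Tuesday, so the first Monday is November 7 and the fourth is November 28.
At the standard offset (UTC+11:30), 17:30 UTC + 11h30m = 05:00 Solkir Canton standard time (rolling into the next day, 16 February 2022).
The standard-time date in Solkir Canton, 16 February 2022, does not fall between 28 March and 28 November, so daylight saving is not in effect and Solkir Canton is at UTC+11:30.
17:30 UTC + 11h30m = 05:00 Solkir Canton (rolling into the next day, 16 February 2022).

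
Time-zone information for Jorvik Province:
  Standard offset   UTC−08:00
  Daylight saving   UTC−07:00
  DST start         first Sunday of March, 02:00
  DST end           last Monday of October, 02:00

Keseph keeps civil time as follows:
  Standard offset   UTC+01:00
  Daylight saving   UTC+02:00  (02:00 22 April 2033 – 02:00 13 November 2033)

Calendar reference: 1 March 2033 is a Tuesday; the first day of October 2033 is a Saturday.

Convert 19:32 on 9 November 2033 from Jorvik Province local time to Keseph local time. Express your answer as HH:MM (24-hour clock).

05:32

1 March 2033 is a Tuesday, so the first Sunday is March 6.
1 October 2033 is a Saturday, so Mondays fall on 3, 10, 17, 24, 31; the last is October 31.
Daylight saving runs 6 March – 31 October; 9 November 2033 is outside that window, so Jorvik Province is on standard time at UTC−08:00.
19:32 Jorvik Province + 8h = 03:32 UTC (rolling into the next day, 10 November 2033).
At the standard offset (UTC+01:00), 03:32 UTC + 1h = 04:32 Keseph standard time.
Daylight saving runs 22 April – 13 November; the standard-time date in Keseph, 10 November 2033, is inside that window, so Keseph is at UTC+02:00.
03:32 UTC + 2h = 05:32 Keseph.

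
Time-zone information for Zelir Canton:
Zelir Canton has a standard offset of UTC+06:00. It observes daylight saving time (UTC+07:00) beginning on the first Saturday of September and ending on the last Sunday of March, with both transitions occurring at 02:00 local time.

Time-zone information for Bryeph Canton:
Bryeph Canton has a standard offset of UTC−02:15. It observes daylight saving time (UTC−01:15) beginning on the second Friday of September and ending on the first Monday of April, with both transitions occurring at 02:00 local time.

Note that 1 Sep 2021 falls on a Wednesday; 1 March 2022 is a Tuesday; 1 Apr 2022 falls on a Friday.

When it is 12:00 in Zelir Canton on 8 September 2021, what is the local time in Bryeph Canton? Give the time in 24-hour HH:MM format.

02:45

1 September 2021 is a Wednesday, so the first Saturday is September 4.
1 March 2022 is a Tuesday, so Sundays fall on 6, 13, 20, 27; the last is March 27.
8 September 2021 lies within the daylight-saving period (4 September 2021 – 27 March 2022), so Zelir Canton is on daylight time, UTC+07:00.
12:00 Zelir Canton − 7h = 05:00 UTC.
1 September 2021 is a Wednesday, so the first Friday is September 3 and the second is September 10.
1 April 2022 is a Friday, so the first Monday is April 4.
At the standard offset (UTC−02:15), 05:00 UTC − 2h15m = 02:45 Bryeph Canton standard time.
Daylight saving runs 10 September 2021 – 4 April 2022; the standard-time date in Bryeph Canton, 8 September 2021, is outside that window, so Bryeph Canton is on standard time at UTC−02:15.
05:00 UTC − 2h15m = 02:45 Bryeph Canton.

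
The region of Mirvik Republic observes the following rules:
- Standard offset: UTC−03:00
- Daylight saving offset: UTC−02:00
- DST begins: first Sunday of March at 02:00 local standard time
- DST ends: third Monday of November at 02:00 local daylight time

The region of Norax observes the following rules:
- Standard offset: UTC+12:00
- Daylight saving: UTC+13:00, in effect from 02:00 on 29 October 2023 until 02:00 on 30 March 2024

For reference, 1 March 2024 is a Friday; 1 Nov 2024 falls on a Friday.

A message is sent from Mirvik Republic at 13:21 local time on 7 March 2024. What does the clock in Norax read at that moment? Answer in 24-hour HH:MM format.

04:21

1 March 2024 is a Friday, so the first Sunday is March 3.
1 November 2024 is a Friday, so the first Monday is November 4 and the third is November 18.
7 March 2024 falls between 3 March and 18 November, so daylight saving is in effect and Mirvik Republic is at UTC−02:00.
13:21 Mirvik Republic + 2h = 15:21 UTC.
At the standard offset (UTC+12:00), 15:21 UTC + 12h = 03:21 Norax standard time (rolling into the next day, 8 March 2024).
The standard-time date in Norax, 8 March 2024, falls between 29 October 2023 and 30 March 2024, so daylight saving is in effect and Norax is at UTC+13:00.
15:21 UTC + 13h = 04:21 Norax (rolling into the next day, 8 March 2024).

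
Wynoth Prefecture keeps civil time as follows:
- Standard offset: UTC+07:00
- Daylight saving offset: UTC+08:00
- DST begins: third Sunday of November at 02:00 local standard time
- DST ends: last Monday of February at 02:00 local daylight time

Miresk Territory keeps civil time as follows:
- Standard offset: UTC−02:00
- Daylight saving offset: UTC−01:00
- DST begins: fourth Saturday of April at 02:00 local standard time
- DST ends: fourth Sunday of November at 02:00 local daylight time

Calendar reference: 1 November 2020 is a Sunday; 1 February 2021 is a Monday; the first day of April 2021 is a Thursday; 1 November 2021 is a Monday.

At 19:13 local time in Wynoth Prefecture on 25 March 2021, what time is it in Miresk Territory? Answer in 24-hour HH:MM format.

10:13

1 November 2020 is a Sunday, so the first Sunday is November 1 and the third is November 15.
1 February 2021 is a Monday, so Mondays fall on 1, 8, 15, 22; the last is February 22.
Daylight saving runs 15 November 2020 – 22 February 2021; 25 March 2021 is outside that window, so Wynoth Prefecture is on standard time at UTC+07:00.
19:13 Wynoth Prefecture − 7h = 12:13 UTC.
1 April 2021 is a Thursday, so the first Saturday is April 3 and the fourth is April 24.
1 November 2021 is a Monday, so the first Sunday is November 7 and the fourth is November 28.
At the standard offset (UTC−02:00), 12:13 UTC − 2h = 10:13 Miresk Territory standard time.
The standard-time date in Miresk Territory, 25 March 2021, does not fall between 24 April and 28 November, so daylight saving is not in effect and Miresk Territory is at UTC−02:00.
12:13 UTC − 2h = 10:13 Miresk Territory.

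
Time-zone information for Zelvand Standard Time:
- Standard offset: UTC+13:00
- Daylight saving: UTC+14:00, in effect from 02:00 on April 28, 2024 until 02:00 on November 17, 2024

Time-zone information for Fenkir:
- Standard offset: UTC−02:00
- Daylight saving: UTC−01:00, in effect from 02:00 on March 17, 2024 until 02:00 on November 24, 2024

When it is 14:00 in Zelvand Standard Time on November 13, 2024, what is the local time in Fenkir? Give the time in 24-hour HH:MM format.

Daylight saving runs 28 April – 17 November; November 13, 2024 is inside that window, so Zelvand Standard Time is at UTC+14:00.
14:00 Zelvand Standard Time − 14h = 00:00 UTC.
At the standard offset (UTC−02:00), 00:00 UTC − 2h = 22:00 Fenkir standard time (rolling into the previous day, 12 November 2024).
The standard-time date in Fenkir, November 12, 2024, lies within the daylight-saving period (17 March – 24 November), so Fenkir is on daylight time, UTC−01:00.
00:00 UTC − 1h = 23:00 Fenkir (rolling into the previous day, 12 November 2024).

23:00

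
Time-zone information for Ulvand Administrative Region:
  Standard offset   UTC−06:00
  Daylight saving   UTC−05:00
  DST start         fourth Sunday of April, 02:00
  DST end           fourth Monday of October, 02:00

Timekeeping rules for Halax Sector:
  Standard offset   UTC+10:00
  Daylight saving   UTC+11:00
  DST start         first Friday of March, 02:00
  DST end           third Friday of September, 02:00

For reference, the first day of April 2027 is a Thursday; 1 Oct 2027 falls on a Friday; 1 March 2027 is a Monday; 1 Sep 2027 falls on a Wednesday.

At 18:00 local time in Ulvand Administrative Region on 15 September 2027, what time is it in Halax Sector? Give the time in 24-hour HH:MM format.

10:00

1 April 2027 is a Thursday, so the first Sunday is April 4 and the fourth is April 25.
1 October 2027 is a Friday, so the first Monday is October 4 and the fourth is October 25.
Daylight saving runs 25 April – 25 October; 15 September 2027 is inside that window, so Ulvand Administrative Region is at UTC−05:00.
18:00 Ulvand Administrative Region + 5h = 23:00 UTC.
1 March 2027 is a Monday, so the first Friday is March 5.
1 September 2027 is a Wednesday, so the first Friday is September 3 and the third is September 17.
At the standard offset (UTC+10:00), 23:00 UTC + 10h = 09:00 Halax Sector standard time (rolling into the next day, 16 September 2027).
Daylight saving runs 5 March – 17 September; the standard-time date in Halax Sector, 16 September 2027, is inside that window, so Halax Sector is at UTC+11:00.
23:00 UTC + 11h = 10:00 Halax Sector (rolling into the next day, 16 September 2027).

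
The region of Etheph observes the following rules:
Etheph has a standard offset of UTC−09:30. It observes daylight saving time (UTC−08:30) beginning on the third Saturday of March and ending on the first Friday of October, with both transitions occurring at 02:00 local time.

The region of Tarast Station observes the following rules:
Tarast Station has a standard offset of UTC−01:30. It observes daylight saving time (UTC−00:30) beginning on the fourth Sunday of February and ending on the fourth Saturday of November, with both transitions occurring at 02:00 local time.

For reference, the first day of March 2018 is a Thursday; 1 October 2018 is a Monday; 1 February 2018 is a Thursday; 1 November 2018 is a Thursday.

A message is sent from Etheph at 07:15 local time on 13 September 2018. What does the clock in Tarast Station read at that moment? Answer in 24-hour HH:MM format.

1 March 2018 is a Thursday, so the first Saturday is March 3 and the third is March 17.
1 October 2018 is a Monday, so the first Friday is October 5.
13 September 2018 lies within the daylight-saving period (17 March – 5 October), so Etheph is on daylight time, UTC−08:30.
07:15 Etheph + 8h30m = 15:45 UTC.
1 February 2018 is a Thursday, so the first Sunday is February 4 and the fourth is February 25.
1 November 2018 is a Thursday, so the first Saturday is November 3 and the fourth is November 24.
At the standard offset (UTC−01:30), 15:45 UTC − 1h30m = 14:15 Tarast Station standard time.
Daylight saving runs 25 February – 24 November; the standard-time date in Tarast Station, 13 September 2018, is inside that window, so Tarast Station is at UTC−00:30.
15:45 UTC − 0h30m = 15:15 Tarast Station.

15:15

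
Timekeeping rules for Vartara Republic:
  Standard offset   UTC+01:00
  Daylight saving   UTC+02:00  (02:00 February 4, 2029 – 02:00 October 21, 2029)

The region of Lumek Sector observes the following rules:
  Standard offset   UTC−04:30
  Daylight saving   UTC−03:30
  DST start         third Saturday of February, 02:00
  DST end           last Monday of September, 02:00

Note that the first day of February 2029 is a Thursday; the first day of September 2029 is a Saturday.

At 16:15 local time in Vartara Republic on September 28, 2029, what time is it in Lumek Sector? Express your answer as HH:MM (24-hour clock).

09:45

Daylight saving runs 4 February – 21 October; September 28, 2029 is inside that window, so Vartara Republic is at UTC+02:00.
16:15 Vartara Republic − 2h = 14:15 UTC.
1 February 2029 is a Thursday, so the first Saturday is February 3 and the third is February 17.
1 September 2029 is a Saturday, so Mondays fall on 3, 10, 17, 24; the last is September 24.
At the standard offset (UTC−04:30), 14:15 UTC − 4h30m = 09:45 Lumek Sector standard time.
The standard-time date in Lumek Sector, September 28, 2029, is outside the daylight-saving period (17 February – 24 September), so Lumek Sector is on standard time, UTC−04:30.
14:15 UTC − 4h30m = 09:45 Lumek Sector.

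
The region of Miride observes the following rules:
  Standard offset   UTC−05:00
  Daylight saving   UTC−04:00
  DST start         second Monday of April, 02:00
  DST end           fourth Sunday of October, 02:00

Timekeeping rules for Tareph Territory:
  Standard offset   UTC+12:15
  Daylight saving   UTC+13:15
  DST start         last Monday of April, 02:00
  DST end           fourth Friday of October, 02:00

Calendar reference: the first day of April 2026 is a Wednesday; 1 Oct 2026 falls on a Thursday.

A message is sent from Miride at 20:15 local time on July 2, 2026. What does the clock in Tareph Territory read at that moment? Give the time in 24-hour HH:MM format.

1 April 2026 is a Wednesday, so the first Monday is April 6 and the second is April 13.
1 October 2026 is a Thursday, so the first Sunday is October 4 and the fourth is October 25.
July 2, 2026 falls between 13 April and 25 October, so daylight saving is in effect and Miride is at UTC−04:00.
20:15 Miride + 4h = 00:15 UTC (rolling into the next day, 3 July 2026).
1 April 2026 is a Wednesday, so Mondays fall on 6, 13, 20, 27; the last is April 27.
1 October 2026 is a Thursday, so the first Friday is October 2 and the fourth is October 23.
At the standard offset (UTC+12:15), 00:15 UTC + 12h15m = 12:30 Tareph Territory standard time.
Daylight saving runs 27 April – 23 October; the standard-time date in Tareph Territory, July 3, 2026, is inside that window, so Tareph Territory is at UTC+13:15.
00:15 UTC + 13h15m = 13:30 Tareph Territory.

13:30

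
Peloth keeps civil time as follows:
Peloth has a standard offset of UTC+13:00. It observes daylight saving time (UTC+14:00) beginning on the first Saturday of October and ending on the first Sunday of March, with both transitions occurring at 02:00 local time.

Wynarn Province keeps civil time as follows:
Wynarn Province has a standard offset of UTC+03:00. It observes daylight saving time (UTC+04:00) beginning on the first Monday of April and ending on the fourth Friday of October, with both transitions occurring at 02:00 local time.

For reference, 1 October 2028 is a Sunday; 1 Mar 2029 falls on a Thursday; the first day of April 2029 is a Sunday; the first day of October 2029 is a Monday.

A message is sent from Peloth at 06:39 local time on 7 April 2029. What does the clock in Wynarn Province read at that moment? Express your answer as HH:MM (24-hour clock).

21:39

1 October 2028 is a Sunday, so the first Saturday is October 7.
1 March 2029 is a Thursday, so the first Sunday is March 4.
7 April 2029 does not fall between 7 October 2028 and 4 March 2029, so daylight saving is not in effect and Peloth is at UTC+13:00.
06:39 Peloth − 13h = 17:39 UTC (rolling into the previous day, 6 April 2029).
1 April 2029 is a Sunday, so the first Monday is April 2.
1 October 2029 is a Monday, so the first Friday is October 5 and the fourth is October 26.
At the standard offset (UTC+03:00), 17:39 UTC + 3h = 20:39 Wynarn Province standard time.
The standard-time date in Wynarn Province, 6 April 2029, lies within the daylight-saving period (2 April – 26 October), so Wynarn Province is on daylight time, UTC+04:00.
17:39 UTC + 4h = 21:39 Wynarn Province.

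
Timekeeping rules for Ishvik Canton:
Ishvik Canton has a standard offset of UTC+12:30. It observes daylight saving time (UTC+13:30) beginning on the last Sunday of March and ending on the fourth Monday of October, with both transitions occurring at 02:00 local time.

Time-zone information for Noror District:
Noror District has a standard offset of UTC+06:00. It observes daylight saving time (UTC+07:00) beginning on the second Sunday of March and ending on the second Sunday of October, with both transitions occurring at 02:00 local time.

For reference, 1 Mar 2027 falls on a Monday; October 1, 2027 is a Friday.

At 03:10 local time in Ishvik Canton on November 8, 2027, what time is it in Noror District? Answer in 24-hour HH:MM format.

1 March 2027 is a Monday, so Sundays fall on 7, 14, 21, 28; the last is March 28.
1 October 2027 is a Friday, so the first Monday is October 4 and the fourth is October 25.
November 8, 2027 does not fall between 28 March and 25 October, so daylight saving is not in effect and Ishvik Canton is at UTC+12:30.
03:10 Ishvik Canton − 12h30m = 14:40 UTC (rolling into the previous day, 7 November 2027).
1 March 2027 is a Monday, so the first Sunday is March 7 and the second is March 14.
1 October 2027 is a Friday, so the first Sunday is October 3 and the second is October 10.
At the standard offset (UTC+06:00), 14:40 UTC + 6h = 20:40 Noror District standard time.
The standard-time date in Noror District, November 7, 2027, is outside the daylight-saving period (14 March – 10 October), so Noror District is on standard time, UTC+06:00.
14:40 UTC + 6h = 20:40 Noror District.

20:40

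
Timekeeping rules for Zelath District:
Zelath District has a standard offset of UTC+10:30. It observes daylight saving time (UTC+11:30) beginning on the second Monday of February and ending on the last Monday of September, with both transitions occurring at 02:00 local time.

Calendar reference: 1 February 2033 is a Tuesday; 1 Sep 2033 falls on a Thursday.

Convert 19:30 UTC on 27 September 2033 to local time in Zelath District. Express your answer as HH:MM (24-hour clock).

1 February 2033 is a Tuesday, so the first Monday is February 7 and the second is February 14.
1 September 2033 is a Thursday, so Mondays fall on 5, 12, 19, 26; the last is September 26.
At the standard offset (UTC+10:30), 19:30 UTC + 10h30m = 06:00 Zelath District standard time (rolling into the next day, 28 September 2033).
The standard-time date in Zelath District, 28 September 2033, does not fall between 14 February and 26 September, so daylight saving is not in effect and Zelath District is at UTC+10:30.
19:30 UTC + 10h30m = 06:00 local (rolling into the next day, 28 September 2033).

06:00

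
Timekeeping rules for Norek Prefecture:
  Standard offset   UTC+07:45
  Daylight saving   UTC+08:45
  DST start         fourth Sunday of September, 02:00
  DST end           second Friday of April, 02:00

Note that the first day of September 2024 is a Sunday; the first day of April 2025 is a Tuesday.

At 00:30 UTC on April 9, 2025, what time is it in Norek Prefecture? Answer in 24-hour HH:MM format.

09:15

1 September 2024 is a Sunday, so the first Sunday is September 1 and the fourth is September 22.
1 April 2025 is a Tuesday, so the first Friday is April 4 and the second is April 11.
At the standard offset (UTC+07:45), 00:30 UTC + 7h45m = 08:15 Norek Prefecture standard time.
The standard-time date in Norek Prefecture, April 9, 2025, falls between 22 September 2024 and 11 April 2025, so daylight saving is in effect and Norek Prefecture is at UTC+08:45.
00:30 UTC + 8h45m = 09:15 local.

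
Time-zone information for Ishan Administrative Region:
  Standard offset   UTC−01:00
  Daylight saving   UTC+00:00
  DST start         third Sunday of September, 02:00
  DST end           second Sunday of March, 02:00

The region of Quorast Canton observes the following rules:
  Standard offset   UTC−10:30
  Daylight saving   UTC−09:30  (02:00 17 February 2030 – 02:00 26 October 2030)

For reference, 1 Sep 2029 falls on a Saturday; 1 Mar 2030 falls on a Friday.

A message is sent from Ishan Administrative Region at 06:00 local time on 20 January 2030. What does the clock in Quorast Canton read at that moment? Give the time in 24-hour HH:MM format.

1 September 2029 is a Saturday, so the first Sunday is September 2 and the third is September 16.
1 March 2030 is a Friday, so the first Sunday is March 3 and the second is March 10.
Daylight saving runs 16 September 2029 – 10 March 2030; 20 January 2030 is inside that window, so Ishan Administrative Region is at UTC+00:00.
06:00 Ishan Administrative Region − 0h = 06:00 UTC.
At the standard offset (UTC−10:30), 06:00 UTC − 10h30m = 19:30 Quorast Canton standard time (rolling into the previous day, 19 January 2030).
The standard-time date in Quorast Canton, 19 January 2030, does not fall between 17 February and 26 October, so daylight saving is not in effect and Quorast Canton is at UTC−10:30.
06:00 UTC − 10h30m = 19:30 Quorast Canton (rolling into the previous day, 19 January 2030).

19:30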